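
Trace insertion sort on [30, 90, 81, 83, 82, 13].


Initial: [30, 90, 81, 83, 82, 13]
Insert 90: [30, 90, 81, 83, 82, 13]
Insert 81: [30, 81, 90, 83, 82, 13]
Insert 83: [30, 81, 83, 90, 82, 13]
Insert 82: [30, 81, 82, 83, 90, 13]
Insert 13: [13, 30, 81, 82, 83, 90]

Sorted: [13, 30, 81, 82, 83, 90]


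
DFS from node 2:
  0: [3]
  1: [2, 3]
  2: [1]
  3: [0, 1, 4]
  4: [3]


Visit 2, push [1]
Visit 1, push [3]
Visit 3, push [4, 0]
Visit 0, push []
Visit 4, push []

DFS order: [2, 1, 3, 0, 4]


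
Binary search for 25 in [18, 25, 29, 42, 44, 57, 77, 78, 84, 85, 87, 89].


Step 1: lo=0, hi=11, mid=5, val=57
Step 2: lo=0, hi=4, mid=2, val=29
Step 3: lo=0, hi=1, mid=0, val=18
Step 4: lo=1, hi=1, mid=1, val=25

Found at index 1


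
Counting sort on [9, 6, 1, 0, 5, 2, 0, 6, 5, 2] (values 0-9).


Input: [9, 6, 1, 0, 5, 2, 0, 6, 5, 2]
Counts: [2, 1, 2, 0, 0, 2, 2, 0, 0, 1]

Sorted: [0, 0, 1, 2, 2, 5, 5, 6, 6, 9]


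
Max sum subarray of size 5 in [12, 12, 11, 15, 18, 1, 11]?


[0:5]: 68
[1:6]: 57
[2:7]: 56

Max: 68 at [0:5]


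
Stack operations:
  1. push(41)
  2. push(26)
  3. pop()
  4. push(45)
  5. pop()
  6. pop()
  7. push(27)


push(41) -> [41]
push(26) -> [41, 26]
pop()->26, [41]
push(45) -> [41, 45]
pop()->45, [41]
pop()->41, []
push(27) -> [27]

Final stack: [27]


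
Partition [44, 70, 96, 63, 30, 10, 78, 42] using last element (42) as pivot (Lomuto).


Pivot: 42
  30 <= 42: swap -> [30, 70, 96, 63, 44, 10, 78, 42]
  10 <= 42: swap -> [30, 10, 96, 63, 44, 70, 78, 42]
Place pivot at 2: [30, 10, 42, 63, 44, 70, 78, 96]

Partitioned: [30, 10, 42, 63, 44, 70, 78, 96]


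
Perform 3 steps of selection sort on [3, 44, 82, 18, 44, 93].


Initial: [3, 44, 82, 18, 44, 93]
Step 1: min=3 at 0
  Swap: [3, 44, 82, 18, 44, 93]
Step 2: min=18 at 3
  Swap: [3, 18, 82, 44, 44, 93]
Step 3: min=44 at 3
  Swap: [3, 18, 44, 82, 44, 93]

After 3 steps: [3, 18, 44, 82, 44, 93]


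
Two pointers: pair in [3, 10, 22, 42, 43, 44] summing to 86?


lo=0(3)+hi=5(44)=47
lo=1(10)+hi=5(44)=54
lo=2(22)+hi=5(44)=66
lo=3(42)+hi=5(44)=86

Yes: 42+44=86


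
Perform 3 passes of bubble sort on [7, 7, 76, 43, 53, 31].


Initial: [7, 7, 76, 43, 53, 31]
Pass 1: [7, 7, 43, 53, 31, 76] (3 swaps)
Pass 2: [7, 7, 43, 31, 53, 76] (1 swaps)
Pass 3: [7, 7, 31, 43, 53, 76] (1 swaps)

After 3 passes: [7, 7, 31, 43, 53, 76]


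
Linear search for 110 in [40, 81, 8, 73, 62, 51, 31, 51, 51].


i=0: 40!=110
i=1: 81!=110
i=2: 8!=110
i=3: 73!=110
i=4: 62!=110
i=5: 51!=110
i=6: 31!=110
i=7: 51!=110
i=8: 51!=110

Not found, 9 comps


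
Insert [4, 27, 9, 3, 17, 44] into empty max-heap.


Insert 4: [4]
Insert 27: [27, 4]
Insert 9: [27, 4, 9]
Insert 3: [27, 4, 9, 3]
Insert 17: [27, 17, 9, 3, 4]
Insert 44: [44, 17, 27, 3, 4, 9]

Final heap: [44, 17, 27, 3, 4, 9]


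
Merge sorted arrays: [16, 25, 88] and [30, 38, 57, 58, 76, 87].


Take 16 from A
Take 25 from A
Take 30 from B
Take 38 from B
Take 57 from B
Take 58 from B
Take 76 from B
Take 87 from B

Merged: [16, 25, 30, 38, 57, 58, 76, 87, 88]


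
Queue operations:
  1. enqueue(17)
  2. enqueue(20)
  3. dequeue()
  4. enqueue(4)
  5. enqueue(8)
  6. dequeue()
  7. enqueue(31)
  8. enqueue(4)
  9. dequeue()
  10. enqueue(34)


enqueue(17) -> [17]
enqueue(20) -> [17, 20]
dequeue()->17, [20]
enqueue(4) -> [20, 4]
enqueue(8) -> [20, 4, 8]
dequeue()->20, [4, 8]
enqueue(31) -> [4, 8, 31]
enqueue(4) -> [4, 8, 31, 4]
dequeue()->4, [8, 31, 4]
enqueue(34) -> [8, 31, 4, 34]

Final queue: [8, 31, 4, 34]


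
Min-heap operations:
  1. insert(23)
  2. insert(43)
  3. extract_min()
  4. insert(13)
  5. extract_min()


insert(23) -> [23]
insert(43) -> [23, 43]
extract_min()->23, [43]
insert(13) -> [13, 43]
extract_min()->13, [43]

Final heap: [43]


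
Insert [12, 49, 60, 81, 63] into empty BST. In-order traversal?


Insert 12: root
Insert 49: R from 12
Insert 60: R from 12 -> R from 49
Insert 81: R from 12 -> R from 49 -> R from 60
Insert 63: R from 12 -> R from 49 -> R from 60 -> L from 81

In-order: [12, 49, 60, 63, 81]


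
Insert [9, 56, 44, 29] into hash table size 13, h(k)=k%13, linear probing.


Insert 9: h=9 -> slot 9
Insert 56: h=4 -> slot 4
Insert 44: h=5 -> slot 5
Insert 29: h=3 -> slot 3

Table: [None, None, None, 29, 56, 44, None, None, None, 9, None, None, None]


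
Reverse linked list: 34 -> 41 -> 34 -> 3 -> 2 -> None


Step 1: curr=34, set curr.next=prev(None) | reversed so far: 34
Step 2: curr=41, set curr.next=prev(34) | reversed so far: 41 -> 34
Step 3: curr=34, set curr.next=prev(41) | reversed so far: 34 -> 41 -> 34
Step 4: curr=3, set curr.next=prev(34) | reversed so far: 3 -> 34 -> 41 -> 34
Step 5: curr=2, set curr.next=prev(3) | reversed so far: 2 -> 3 -> 34 -> 41 -> 34

2 -> 3 -> 34 -> 41 -> 34 -> None


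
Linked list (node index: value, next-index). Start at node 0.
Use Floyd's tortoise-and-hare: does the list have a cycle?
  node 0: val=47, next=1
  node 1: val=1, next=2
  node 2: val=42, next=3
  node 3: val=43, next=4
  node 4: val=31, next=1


Floyd's tortoise (slow, +1) and hare (fast, +2):
  init: slow=0, fast=0
  step 1: slow=1, fast=2
  step 2: slow=2, fast=4
  step 3: slow=3, fast=2
  step 4: slow=4, fast=4
  slow == fast at node 4: cycle detected

Cycle: yes


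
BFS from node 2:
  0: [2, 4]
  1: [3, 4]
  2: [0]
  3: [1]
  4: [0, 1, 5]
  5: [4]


Visit 2, enqueue [0]
Visit 0, enqueue [4]
Visit 4, enqueue [1, 5]
Visit 1, enqueue [3]
Visit 5, enqueue []
Visit 3, enqueue []

BFS order: [2, 0, 4, 1, 5, 3]


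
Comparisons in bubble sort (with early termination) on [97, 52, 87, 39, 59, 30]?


Algorithm: bubble sort (with early termination)
Input: [97, 52, 87, 39, 59, 30]
Sorted: [30, 39, 52, 59, 87, 97]

15


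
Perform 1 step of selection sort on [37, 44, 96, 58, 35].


Initial: [37, 44, 96, 58, 35]
Step 1: min=35 at 4
  Swap: [35, 44, 96, 58, 37]

After 1 step: [35, 44, 96, 58, 37]


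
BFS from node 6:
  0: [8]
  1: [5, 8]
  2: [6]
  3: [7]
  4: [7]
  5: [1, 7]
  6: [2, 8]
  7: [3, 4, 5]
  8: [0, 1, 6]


Visit 6, enqueue [2, 8]
Visit 2, enqueue []
Visit 8, enqueue [0, 1]
Visit 0, enqueue []
Visit 1, enqueue [5]
Visit 5, enqueue [7]
Visit 7, enqueue [3, 4]
Visit 3, enqueue []
Visit 4, enqueue []

BFS order: [6, 2, 8, 0, 1, 5, 7, 3, 4]


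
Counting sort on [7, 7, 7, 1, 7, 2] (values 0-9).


Input: [7, 7, 7, 1, 7, 2]
Counts: [0, 1, 1, 0, 0, 0, 0, 4, 0, 0]

Sorted: [1, 2, 7, 7, 7, 7]


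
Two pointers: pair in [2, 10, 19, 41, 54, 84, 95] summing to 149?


lo=0(2)+hi=6(95)=97
lo=1(10)+hi=6(95)=105
lo=2(19)+hi=6(95)=114
lo=3(41)+hi=6(95)=136
lo=4(54)+hi=6(95)=149

Yes: 54+95=149


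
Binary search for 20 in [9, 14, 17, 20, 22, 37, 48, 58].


Step 1: lo=0, hi=7, mid=3, val=20

Found at index 3


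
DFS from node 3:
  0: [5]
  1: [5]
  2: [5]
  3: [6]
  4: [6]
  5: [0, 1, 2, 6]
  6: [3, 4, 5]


Visit 3, push [6]
Visit 6, push [5, 4]
Visit 4, push []
Visit 5, push [2, 1, 0]
Visit 0, push []
Visit 1, push []
Visit 2, push []

DFS order: [3, 6, 4, 5, 0, 1, 2]


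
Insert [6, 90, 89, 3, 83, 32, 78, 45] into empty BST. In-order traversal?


Insert 6: root
Insert 90: R from 6
Insert 89: R from 6 -> L from 90
Insert 3: L from 6
Insert 83: R from 6 -> L from 90 -> L from 89
Insert 32: R from 6 -> L from 90 -> L from 89 -> L from 83
Insert 78: R from 6 -> L from 90 -> L from 89 -> L from 83 -> R from 32
Insert 45: R from 6 -> L from 90 -> L from 89 -> L from 83 -> R from 32 -> L from 78

In-order: [3, 6, 32, 45, 78, 83, 89, 90]


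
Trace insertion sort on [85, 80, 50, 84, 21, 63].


Initial: [85, 80, 50, 84, 21, 63]
Insert 80: [80, 85, 50, 84, 21, 63]
Insert 50: [50, 80, 85, 84, 21, 63]
Insert 84: [50, 80, 84, 85, 21, 63]
Insert 21: [21, 50, 80, 84, 85, 63]
Insert 63: [21, 50, 63, 80, 84, 85]

Sorted: [21, 50, 63, 80, 84, 85]


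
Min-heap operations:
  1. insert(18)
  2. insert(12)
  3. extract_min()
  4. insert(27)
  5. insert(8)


insert(18) -> [18]
insert(12) -> [12, 18]
extract_min()->12, [18]
insert(27) -> [18, 27]
insert(8) -> [8, 27, 18]

Final heap: [8, 27, 18]


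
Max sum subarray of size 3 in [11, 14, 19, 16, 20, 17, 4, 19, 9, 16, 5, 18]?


[0:3]: 44
[1:4]: 49
[2:5]: 55
[3:6]: 53
[4:7]: 41
[5:8]: 40
[6:9]: 32
[7:10]: 44
[8:11]: 30
[9:12]: 39

Max: 55 at [2:5]


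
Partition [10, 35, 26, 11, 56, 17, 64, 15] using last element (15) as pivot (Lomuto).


Pivot: 15
  10 <= 15: advance i (no swap)
  11 <= 15: swap -> [10, 11, 26, 35, 56, 17, 64, 15]
Place pivot at 2: [10, 11, 15, 35, 56, 17, 64, 26]

Partitioned: [10, 11, 15, 35, 56, 17, 64, 26]


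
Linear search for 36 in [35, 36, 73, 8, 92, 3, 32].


i=0: 35!=36
i=1: 36==36 found!

Found at 1, 2 comps


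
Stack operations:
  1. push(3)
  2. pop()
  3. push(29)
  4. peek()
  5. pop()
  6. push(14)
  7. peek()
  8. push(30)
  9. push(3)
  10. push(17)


push(3) -> [3]
pop()->3, []
push(29) -> [29]
peek()->29
pop()->29, []
push(14) -> [14]
peek()->14
push(30) -> [14, 30]
push(3) -> [14, 30, 3]
push(17) -> [14, 30, 3, 17]

Final stack: [14, 30, 3, 17]


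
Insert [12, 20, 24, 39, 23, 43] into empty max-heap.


Insert 12: [12]
Insert 20: [20, 12]
Insert 24: [24, 12, 20]
Insert 39: [39, 24, 20, 12]
Insert 23: [39, 24, 20, 12, 23]
Insert 43: [43, 24, 39, 12, 23, 20]

Final heap: [43, 24, 39, 12, 23, 20]


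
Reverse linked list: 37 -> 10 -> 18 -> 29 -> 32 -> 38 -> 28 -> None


Step 1: curr=37, set curr.next=prev(None) | reversed so far: 37
Step 2: curr=10, set curr.next=prev(37) | reversed so far: 10 -> 37
Step 3: curr=18, set curr.next=prev(10) | reversed so far: 18 -> 10 -> 37
Step 4: curr=29, set curr.next=prev(18) | reversed so far: 29 -> 18 -> 10 -> 37
Step 5: curr=32, set curr.next=prev(29) | reversed so far: 32 -> 29 -> 18 -> 10 -> 37
Step 6: curr=38, set curr.next=prev(32) | reversed so far: 38 -> 32 -> 29 -> 18 -> 10 -> 37
Step 7: curr=28, set curr.next=prev(38) | reversed so far: 28 -> 38 -> 32 -> 29 -> 18 -> 10 -> 37

28 -> 38 -> 32 -> 29 -> 18 -> 10 -> 37 -> None


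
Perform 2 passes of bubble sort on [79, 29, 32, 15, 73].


Initial: [79, 29, 32, 15, 73]
Pass 1: [29, 32, 15, 73, 79] (4 swaps)
Pass 2: [29, 15, 32, 73, 79] (1 swaps)

After 2 passes: [29, 15, 32, 73, 79]


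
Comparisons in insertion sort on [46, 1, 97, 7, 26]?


Algorithm: insertion sort
Input: [46, 1, 97, 7, 26]
Sorted: [1, 7, 26, 46, 97]

8


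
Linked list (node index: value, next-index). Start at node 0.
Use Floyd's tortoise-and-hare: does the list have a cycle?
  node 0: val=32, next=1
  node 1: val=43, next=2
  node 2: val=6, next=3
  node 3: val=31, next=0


Floyd's tortoise (slow, +1) and hare (fast, +2):
  init: slow=0, fast=0
  step 1: slow=1, fast=2
  step 2: slow=2, fast=0
  step 3: slow=3, fast=2
  step 4: slow=0, fast=0
  slow == fast at node 0: cycle detected

Cycle: yes


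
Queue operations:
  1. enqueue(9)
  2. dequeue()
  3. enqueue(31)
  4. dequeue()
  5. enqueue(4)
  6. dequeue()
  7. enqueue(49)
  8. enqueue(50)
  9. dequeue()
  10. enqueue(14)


enqueue(9) -> [9]
dequeue()->9, []
enqueue(31) -> [31]
dequeue()->31, []
enqueue(4) -> [4]
dequeue()->4, []
enqueue(49) -> [49]
enqueue(50) -> [49, 50]
dequeue()->49, [50]
enqueue(14) -> [50, 14]

Final queue: [50, 14]


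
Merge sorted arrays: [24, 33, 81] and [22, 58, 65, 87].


Take 22 from B
Take 24 from A
Take 33 from A
Take 58 from B
Take 65 from B
Take 81 from A

Merged: [22, 24, 33, 58, 65, 81, 87]


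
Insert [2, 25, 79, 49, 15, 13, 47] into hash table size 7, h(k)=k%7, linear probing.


Insert 2: h=2 -> slot 2
Insert 25: h=4 -> slot 4
Insert 79: h=2, 1 probes -> slot 3
Insert 49: h=0 -> slot 0
Insert 15: h=1 -> slot 1
Insert 13: h=6 -> slot 6
Insert 47: h=5 -> slot 5

Table: [49, 15, 2, 79, 25, 47, 13]


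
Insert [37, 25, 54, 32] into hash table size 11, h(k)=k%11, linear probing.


Insert 37: h=4 -> slot 4
Insert 25: h=3 -> slot 3
Insert 54: h=10 -> slot 10
Insert 32: h=10, 1 probes -> slot 0

Table: [32, None, None, 25, 37, None, None, None, None, None, 54]


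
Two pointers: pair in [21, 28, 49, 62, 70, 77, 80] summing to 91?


lo=0(21)+hi=6(80)=101
lo=0(21)+hi=5(77)=98
lo=0(21)+hi=4(70)=91

Yes: 21+70=91


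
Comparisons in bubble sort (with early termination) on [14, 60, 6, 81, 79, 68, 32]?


Algorithm: bubble sort (with early termination)
Input: [14, 60, 6, 81, 79, 68, 32]
Sorted: [6, 14, 32, 60, 68, 79, 81]

20


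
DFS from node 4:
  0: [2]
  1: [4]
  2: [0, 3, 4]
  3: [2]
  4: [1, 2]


Visit 4, push [2, 1]
Visit 1, push []
Visit 2, push [3, 0]
Visit 0, push []
Visit 3, push []

DFS order: [4, 1, 2, 0, 3]


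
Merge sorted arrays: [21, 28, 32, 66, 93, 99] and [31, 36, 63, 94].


Take 21 from A
Take 28 from A
Take 31 from B
Take 32 from A
Take 36 from B
Take 63 from B
Take 66 from A
Take 93 from A
Take 94 from B

Merged: [21, 28, 31, 32, 36, 63, 66, 93, 94, 99]


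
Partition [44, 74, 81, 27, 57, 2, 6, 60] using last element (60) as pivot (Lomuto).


Pivot: 60
  44 <= 60: advance i (no swap)
  27 <= 60: swap -> [44, 27, 81, 74, 57, 2, 6, 60]
  57 <= 60: swap -> [44, 27, 57, 74, 81, 2, 6, 60]
  2 <= 60: swap -> [44, 27, 57, 2, 81, 74, 6, 60]
  6 <= 60: swap -> [44, 27, 57, 2, 6, 74, 81, 60]
Place pivot at 5: [44, 27, 57, 2, 6, 60, 81, 74]

Partitioned: [44, 27, 57, 2, 6, 60, 81, 74]


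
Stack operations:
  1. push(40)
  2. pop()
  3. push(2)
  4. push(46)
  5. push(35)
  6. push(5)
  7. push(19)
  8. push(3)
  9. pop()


push(40) -> [40]
pop()->40, []
push(2) -> [2]
push(46) -> [2, 46]
push(35) -> [2, 46, 35]
push(5) -> [2, 46, 35, 5]
push(19) -> [2, 46, 35, 5, 19]
push(3) -> [2, 46, 35, 5, 19, 3]
pop()->3, [2, 46, 35, 5, 19]

Final stack: [2, 46, 35, 5, 19]


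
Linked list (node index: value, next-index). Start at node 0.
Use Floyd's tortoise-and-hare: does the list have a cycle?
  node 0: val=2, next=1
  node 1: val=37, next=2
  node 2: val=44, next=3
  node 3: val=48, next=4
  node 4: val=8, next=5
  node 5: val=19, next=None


Floyd's tortoise (slow, +1) and hare (fast, +2):
  init: slow=0, fast=0
  step 1: slow=1, fast=2
  step 2: slow=2, fast=4
  step 3: fast 4->5->None, no cycle

Cycle: no


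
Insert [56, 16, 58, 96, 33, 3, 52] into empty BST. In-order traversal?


Insert 56: root
Insert 16: L from 56
Insert 58: R from 56
Insert 96: R from 56 -> R from 58
Insert 33: L from 56 -> R from 16
Insert 3: L from 56 -> L from 16
Insert 52: L from 56 -> R from 16 -> R from 33

In-order: [3, 16, 33, 52, 56, 58, 96]


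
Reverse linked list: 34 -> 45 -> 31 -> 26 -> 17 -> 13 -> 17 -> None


Step 1: curr=34, set curr.next=prev(None) | reversed so far: 34
Step 2: curr=45, set curr.next=prev(34) | reversed so far: 45 -> 34
Step 3: curr=31, set curr.next=prev(45) | reversed so far: 31 -> 45 -> 34
Step 4: curr=26, set curr.next=prev(31) | reversed so far: 26 -> 31 -> 45 -> 34
Step 5: curr=17, set curr.next=prev(26) | reversed so far: 17 -> 26 -> 31 -> 45 -> 34
Step 6: curr=13, set curr.next=prev(17) | reversed so far: 13 -> 17 -> 26 -> 31 -> 45 -> 34
Step 7: curr=17, set curr.next=prev(13) | reversed so far: 17 -> 13 -> 17 -> 26 -> 31 -> 45 -> 34

17 -> 13 -> 17 -> 26 -> 31 -> 45 -> 34 -> None


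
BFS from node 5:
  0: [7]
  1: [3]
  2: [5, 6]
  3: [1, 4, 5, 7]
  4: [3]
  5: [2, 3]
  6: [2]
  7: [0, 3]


Visit 5, enqueue [2, 3]
Visit 2, enqueue [6]
Visit 3, enqueue [1, 4, 7]
Visit 6, enqueue []
Visit 1, enqueue []
Visit 4, enqueue []
Visit 7, enqueue [0]
Visit 0, enqueue []

BFS order: [5, 2, 3, 6, 1, 4, 7, 0]


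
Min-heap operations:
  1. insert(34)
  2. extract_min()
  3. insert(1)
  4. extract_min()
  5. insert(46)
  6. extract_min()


insert(34) -> [34]
extract_min()->34, []
insert(1) -> [1]
extract_min()->1, []
insert(46) -> [46]
extract_min()->46, []

Final heap: []


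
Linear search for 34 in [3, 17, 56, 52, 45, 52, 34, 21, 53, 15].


i=0: 3!=34
i=1: 17!=34
i=2: 56!=34
i=3: 52!=34
i=4: 45!=34
i=5: 52!=34
i=6: 34==34 found!

Found at 6, 7 comps


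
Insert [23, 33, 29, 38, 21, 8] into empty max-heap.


Insert 23: [23]
Insert 33: [33, 23]
Insert 29: [33, 23, 29]
Insert 38: [38, 33, 29, 23]
Insert 21: [38, 33, 29, 23, 21]
Insert 8: [38, 33, 29, 23, 21, 8]

Final heap: [38, 33, 29, 23, 21, 8]


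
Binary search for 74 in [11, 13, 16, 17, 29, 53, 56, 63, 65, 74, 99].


Step 1: lo=0, hi=10, mid=5, val=53
Step 2: lo=6, hi=10, mid=8, val=65
Step 3: lo=9, hi=10, mid=9, val=74

Found at index 9


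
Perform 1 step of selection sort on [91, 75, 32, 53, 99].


Initial: [91, 75, 32, 53, 99]
Step 1: min=32 at 2
  Swap: [32, 75, 91, 53, 99]

After 1 step: [32, 75, 91, 53, 99]


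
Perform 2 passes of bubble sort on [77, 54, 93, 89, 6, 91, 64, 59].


Initial: [77, 54, 93, 89, 6, 91, 64, 59]
Pass 1: [54, 77, 89, 6, 91, 64, 59, 93] (6 swaps)
Pass 2: [54, 77, 6, 89, 64, 59, 91, 93] (3 swaps)

After 2 passes: [54, 77, 6, 89, 64, 59, 91, 93]


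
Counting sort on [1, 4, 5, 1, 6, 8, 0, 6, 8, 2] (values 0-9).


Input: [1, 4, 5, 1, 6, 8, 0, 6, 8, 2]
Counts: [1, 2, 1, 0, 1, 1, 2, 0, 2, 0]

Sorted: [0, 1, 1, 2, 4, 5, 6, 6, 8, 8]


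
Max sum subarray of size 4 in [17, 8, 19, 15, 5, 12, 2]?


[0:4]: 59
[1:5]: 47
[2:6]: 51
[3:7]: 34

Max: 59 at [0:4]


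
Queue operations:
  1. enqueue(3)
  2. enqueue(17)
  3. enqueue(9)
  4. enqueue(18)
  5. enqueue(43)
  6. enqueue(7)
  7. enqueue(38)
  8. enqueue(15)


enqueue(3) -> [3]
enqueue(17) -> [3, 17]
enqueue(9) -> [3, 17, 9]
enqueue(18) -> [3, 17, 9, 18]
enqueue(43) -> [3, 17, 9, 18, 43]
enqueue(7) -> [3, 17, 9, 18, 43, 7]
enqueue(38) -> [3, 17, 9, 18, 43, 7, 38]
enqueue(15) -> [3, 17, 9, 18, 43, 7, 38, 15]

Final queue: [3, 17, 9, 18, 43, 7, 38, 15]


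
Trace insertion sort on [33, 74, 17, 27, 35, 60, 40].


Initial: [33, 74, 17, 27, 35, 60, 40]
Insert 74: [33, 74, 17, 27, 35, 60, 40]
Insert 17: [17, 33, 74, 27, 35, 60, 40]
Insert 27: [17, 27, 33, 74, 35, 60, 40]
Insert 35: [17, 27, 33, 35, 74, 60, 40]
Insert 60: [17, 27, 33, 35, 60, 74, 40]
Insert 40: [17, 27, 33, 35, 40, 60, 74]

Sorted: [17, 27, 33, 35, 40, 60, 74]


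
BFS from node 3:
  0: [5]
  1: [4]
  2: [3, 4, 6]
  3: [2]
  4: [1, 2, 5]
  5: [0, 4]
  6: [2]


Visit 3, enqueue [2]
Visit 2, enqueue [4, 6]
Visit 4, enqueue [1, 5]
Visit 6, enqueue []
Visit 1, enqueue []
Visit 5, enqueue [0]
Visit 0, enqueue []

BFS order: [3, 2, 4, 6, 1, 5, 0]


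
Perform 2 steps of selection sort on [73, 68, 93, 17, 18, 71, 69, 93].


Initial: [73, 68, 93, 17, 18, 71, 69, 93]
Step 1: min=17 at 3
  Swap: [17, 68, 93, 73, 18, 71, 69, 93]
Step 2: min=18 at 4
  Swap: [17, 18, 93, 73, 68, 71, 69, 93]

After 2 steps: [17, 18, 93, 73, 68, 71, 69, 93]


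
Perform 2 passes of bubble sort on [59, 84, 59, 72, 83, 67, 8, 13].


Initial: [59, 84, 59, 72, 83, 67, 8, 13]
Pass 1: [59, 59, 72, 83, 67, 8, 13, 84] (6 swaps)
Pass 2: [59, 59, 72, 67, 8, 13, 83, 84] (3 swaps)

After 2 passes: [59, 59, 72, 67, 8, 13, 83, 84]


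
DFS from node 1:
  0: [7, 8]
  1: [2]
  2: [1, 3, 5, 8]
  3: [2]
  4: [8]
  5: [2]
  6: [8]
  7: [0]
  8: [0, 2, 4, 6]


Visit 1, push [2]
Visit 2, push [8, 5, 3]
Visit 3, push []
Visit 5, push []
Visit 8, push [6, 4, 0]
Visit 0, push [7]
Visit 7, push []
Visit 4, push []
Visit 6, push []

DFS order: [1, 2, 3, 5, 8, 0, 7, 4, 6]


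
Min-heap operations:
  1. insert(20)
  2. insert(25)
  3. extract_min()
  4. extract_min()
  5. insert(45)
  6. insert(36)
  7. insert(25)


insert(20) -> [20]
insert(25) -> [20, 25]
extract_min()->20, [25]
extract_min()->25, []
insert(45) -> [45]
insert(36) -> [36, 45]
insert(25) -> [25, 45, 36]

Final heap: [25, 45, 36]


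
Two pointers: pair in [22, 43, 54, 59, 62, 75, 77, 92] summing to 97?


lo=0(22)+hi=7(92)=114
lo=0(22)+hi=6(77)=99
lo=0(22)+hi=5(75)=97

Yes: 22+75=97


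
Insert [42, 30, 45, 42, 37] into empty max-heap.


Insert 42: [42]
Insert 30: [42, 30]
Insert 45: [45, 30, 42]
Insert 42: [45, 42, 42, 30]
Insert 37: [45, 42, 42, 30, 37]

Final heap: [45, 42, 42, 30, 37]


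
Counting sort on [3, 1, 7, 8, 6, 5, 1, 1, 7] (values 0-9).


Input: [3, 1, 7, 8, 6, 5, 1, 1, 7]
Counts: [0, 3, 0, 1, 0, 1, 1, 2, 1, 0]

Sorted: [1, 1, 1, 3, 5, 6, 7, 7, 8]


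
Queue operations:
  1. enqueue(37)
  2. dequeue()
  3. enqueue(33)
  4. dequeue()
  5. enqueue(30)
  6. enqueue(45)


enqueue(37) -> [37]
dequeue()->37, []
enqueue(33) -> [33]
dequeue()->33, []
enqueue(30) -> [30]
enqueue(45) -> [30, 45]

Final queue: [30, 45]


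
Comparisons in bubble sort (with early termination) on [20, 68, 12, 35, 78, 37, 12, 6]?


Algorithm: bubble sort (with early termination)
Input: [20, 68, 12, 35, 78, 37, 12, 6]
Sorted: [6, 12, 12, 20, 35, 37, 68, 78]

28


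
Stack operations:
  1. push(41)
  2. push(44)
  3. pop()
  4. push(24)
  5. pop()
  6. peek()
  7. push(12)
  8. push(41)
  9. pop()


push(41) -> [41]
push(44) -> [41, 44]
pop()->44, [41]
push(24) -> [41, 24]
pop()->24, [41]
peek()->41
push(12) -> [41, 12]
push(41) -> [41, 12, 41]
pop()->41, [41, 12]

Final stack: [41, 12]


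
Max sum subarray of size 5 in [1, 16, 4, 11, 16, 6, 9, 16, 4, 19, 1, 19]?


[0:5]: 48
[1:6]: 53
[2:7]: 46
[3:8]: 58
[4:9]: 51
[5:10]: 54
[6:11]: 49
[7:12]: 59

Max: 59 at [7:12]


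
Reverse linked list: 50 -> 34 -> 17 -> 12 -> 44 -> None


Step 1: curr=50, set curr.next=prev(None) | reversed so far: 50
Step 2: curr=34, set curr.next=prev(50) | reversed so far: 34 -> 50
Step 3: curr=17, set curr.next=prev(34) | reversed so far: 17 -> 34 -> 50
Step 4: curr=12, set curr.next=prev(17) | reversed so far: 12 -> 17 -> 34 -> 50
Step 5: curr=44, set curr.next=prev(12) | reversed so far: 44 -> 12 -> 17 -> 34 -> 50

44 -> 12 -> 17 -> 34 -> 50 -> None


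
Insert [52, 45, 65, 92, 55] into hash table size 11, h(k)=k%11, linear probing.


Insert 52: h=8 -> slot 8
Insert 45: h=1 -> slot 1
Insert 65: h=10 -> slot 10
Insert 92: h=4 -> slot 4
Insert 55: h=0 -> slot 0

Table: [55, 45, None, None, 92, None, None, None, 52, None, 65]


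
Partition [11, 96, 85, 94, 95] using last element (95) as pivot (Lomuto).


Pivot: 95
  11 <= 95: advance i (no swap)
  85 <= 95: swap -> [11, 85, 96, 94, 95]
  94 <= 95: swap -> [11, 85, 94, 96, 95]
Place pivot at 3: [11, 85, 94, 95, 96]

Partitioned: [11, 85, 94, 95, 96]


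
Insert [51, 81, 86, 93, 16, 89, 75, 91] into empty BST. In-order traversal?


Insert 51: root
Insert 81: R from 51
Insert 86: R from 51 -> R from 81
Insert 93: R from 51 -> R from 81 -> R from 86
Insert 16: L from 51
Insert 89: R from 51 -> R from 81 -> R from 86 -> L from 93
Insert 75: R from 51 -> L from 81
Insert 91: R from 51 -> R from 81 -> R from 86 -> L from 93 -> R from 89

In-order: [16, 51, 75, 81, 86, 89, 91, 93]


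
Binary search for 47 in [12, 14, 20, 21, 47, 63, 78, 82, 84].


Step 1: lo=0, hi=8, mid=4, val=47

Found at index 4


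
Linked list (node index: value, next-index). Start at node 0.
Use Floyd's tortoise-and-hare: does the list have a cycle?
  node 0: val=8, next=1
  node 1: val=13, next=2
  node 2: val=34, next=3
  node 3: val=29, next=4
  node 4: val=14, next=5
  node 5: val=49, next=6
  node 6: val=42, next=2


Floyd's tortoise (slow, +1) and hare (fast, +2):
  init: slow=0, fast=0
  step 1: slow=1, fast=2
  step 2: slow=2, fast=4
  step 3: slow=3, fast=6
  step 4: slow=4, fast=3
  step 5: slow=5, fast=5
  slow == fast at node 5: cycle detected

Cycle: yes


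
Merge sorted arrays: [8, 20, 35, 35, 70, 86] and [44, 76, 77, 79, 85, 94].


Take 8 from A
Take 20 from A
Take 35 from A
Take 35 from A
Take 44 from B
Take 70 from A
Take 76 from B
Take 77 from B
Take 79 from B
Take 85 from B
Take 86 from A

Merged: [8, 20, 35, 35, 44, 70, 76, 77, 79, 85, 86, 94]


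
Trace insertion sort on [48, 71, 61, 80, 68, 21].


Initial: [48, 71, 61, 80, 68, 21]
Insert 71: [48, 71, 61, 80, 68, 21]
Insert 61: [48, 61, 71, 80, 68, 21]
Insert 80: [48, 61, 71, 80, 68, 21]
Insert 68: [48, 61, 68, 71, 80, 21]
Insert 21: [21, 48, 61, 68, 71, 80]

Sorted: [21, 48, 61, 68, 71, 80]


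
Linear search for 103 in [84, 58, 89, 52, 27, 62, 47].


i=0: 84!=103
i=1: 58!=103
i=2: 89!=103
i=3: 52!=103
i=4: 27!=103
i=5: 62!=103
i=6: 47!=103

Not found, 7 comps


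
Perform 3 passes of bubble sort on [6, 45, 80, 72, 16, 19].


Initial: [6, 45, 80, 72, 16, 19]
Pass 1: [6, 45, 72, 16, 19, 80] (3 swaps)
Pass 2: [6, 45, 16, 19, 72, 80] (2 swaps)
Pass 3: [6, 16, 19, 45, 72, 80] (2 swaps)

After 3 passes: [6, 16, 19, 45, 72, 80]


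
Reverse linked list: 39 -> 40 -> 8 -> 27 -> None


Step 1: curr=39, set curr.next=prev(None) | reversed so far: 39
Step 2: curr=40, set curr.next=prev(39) | reversed so far: 40 -> 39
Step 3: curr=8, set curr.next=prev(40) | reversed so far: 8 -> 40 -> 39
Step 4: curr=27, set curr.next=prev(8) | reversed so far: 27 -> 8 -> 40 -> 39

27 -> 8 -> 40 -> 39 -> None


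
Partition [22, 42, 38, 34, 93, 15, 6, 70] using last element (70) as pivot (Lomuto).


Pivot: 70
  22 <= 70: advance i (no swap)
  42 <= 70: advance i (no swap)
  38 <= 70: advance i (no swap)
  34 <= 70: advance i (no swap)
  15 <= 70: swap -> [22, 42, 38, 34, 15, 93, 6, 70]
  6 <= 70: swap -> [22, 42, 38, 34, 15, 6, 93, 70]
Place pivot at 6: [22, 42, 38, 34, 15, 6, 70, 93]

Partitioned: [22, 42, 38, 34, 15, 6, 70, 93]


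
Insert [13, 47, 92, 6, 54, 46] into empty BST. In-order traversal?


Insert 13: root
Insert 47: R from 13
Insert 92: R from 13 -> R from 47
Insert 6: L from 13
Insert 54: R from 13 -> R from 47 -> L from 92
Insert 46: R from 13 -> L from 47

In-order: [6, 13, 46, 47, 54, 92]


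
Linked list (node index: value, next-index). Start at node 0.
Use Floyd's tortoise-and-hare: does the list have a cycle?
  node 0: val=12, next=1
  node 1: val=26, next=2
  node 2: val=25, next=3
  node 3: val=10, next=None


Floyd's tortoise (slow, +1) and hare (fast, +2):
  init: slow=0, fast=0
  step 1: slow=1, fast=2
  step 2: fast 2->3->None, no cycle

Cycle: no


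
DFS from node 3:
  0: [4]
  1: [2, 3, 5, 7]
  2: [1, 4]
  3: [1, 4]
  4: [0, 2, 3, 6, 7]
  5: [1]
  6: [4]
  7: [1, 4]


Visit 3, push [4, 1]
Visit 1, push [7, 5, 2]
Visit 2, push [4]
Visit 4, push [7, 6, 0]
Visit 0, push []
Visit 6, push []
Visit 7, push []
Visit 5, push []

DFS order: [3, 1, 2, 4, 0, 6, 7, 5]


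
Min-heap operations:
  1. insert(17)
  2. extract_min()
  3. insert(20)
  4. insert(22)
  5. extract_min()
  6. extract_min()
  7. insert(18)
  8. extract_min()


insert(17) -> [17]
extract_min()->17, []
insert(20) -> [20]
insert(22) -> [20, 22]
extract_min()->20, [22]
extract_min()->22, []
insert(18) -> [18]
extract_min()->18, []

Final heap: []


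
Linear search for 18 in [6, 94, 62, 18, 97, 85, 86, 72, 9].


i=0: 6!=18
i=1: 94!=18
i=2: 62!=18
i=3: 18==18 found!

Found at 3, 4 comps


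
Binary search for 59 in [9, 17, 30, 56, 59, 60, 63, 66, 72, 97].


Step 1: lo=0, hi=9, mid=4, val=59

Found at index 4


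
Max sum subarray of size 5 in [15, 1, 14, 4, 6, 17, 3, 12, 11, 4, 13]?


[0:5]: 40
[1:6]: 42
[2:7]: 44
[3:8]: 42
[4:9]: 49
[5:10]: 47
[6:11]: 43

Max: 49 at [4:9]


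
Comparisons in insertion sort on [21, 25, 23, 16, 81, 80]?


Algorithm: insertion sort
Input: [21, 25, 23, 16, 81, 80]
Sorted: [16, 21, 23, 25, 80, 81]

9


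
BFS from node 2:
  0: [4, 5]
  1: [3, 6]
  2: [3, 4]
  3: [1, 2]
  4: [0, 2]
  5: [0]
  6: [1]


Visit 2, enqueue [3, 4]
Visit 3, enqueue [1]
Visit 4, enqueue [0]
Visit 1, enqueue [6]
Visit 0, enqueue [5]
Visit 6, enqueue []
Visit 5, enqueue []

BFS order: [2, 3, 4, 1, 0, 6, 5]


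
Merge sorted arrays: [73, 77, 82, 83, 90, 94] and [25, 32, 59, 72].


Take 25 from B
Take 32 from B
Take 59 from B
Take 72 from B

Merged: [25, 32, 59, 72, 73, 77, 82, 83, 90, 94]


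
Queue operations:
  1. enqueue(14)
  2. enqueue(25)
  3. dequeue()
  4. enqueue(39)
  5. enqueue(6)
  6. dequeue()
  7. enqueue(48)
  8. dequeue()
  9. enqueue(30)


enqueue(14) -> [14]
enqueue(25) -> [14, 25]
dequeue()->14, [25]
enqueue(39) -> [25, 39]
enqueue(6) -> [25, 39, 6]
dequeue()->25, [39, 6]
enqueue(48) -> [39, 6, 48]
dequeue()->39, [6, 48]
enqueue(30) -> [6, 48, 30]

Final queue: [6, 48, 30]


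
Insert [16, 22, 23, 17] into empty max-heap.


Insert 16: [16]
Insert 22: [22, 16]
Insert 23: [23, 16, 22]
Insert 17: [23, 17, 22, 16]

Final heap: [23, 17, 22, 16]


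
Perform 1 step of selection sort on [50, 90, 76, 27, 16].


Initial: [50, 90, 76, 27, 16]
Step 1: min=16 at 4
  Swap: [16, 90, 76, 27, 50]

After 1 step: [16, 90, 76, 27, 50]


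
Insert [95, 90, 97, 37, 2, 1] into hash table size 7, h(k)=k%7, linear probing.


Insert 95: h=4 -> slot 4
Insert 90: h=6 -> slot 6
Insert 97: h=6, 1 probes -> slot 0
Insert 37: h=2 -> slot 2
Insert 2: h=2, 1 probes -> slot 3
Insert 1: h=1 -> slot 1

Table: [97, 1, 37, 2, 95, None, 90]


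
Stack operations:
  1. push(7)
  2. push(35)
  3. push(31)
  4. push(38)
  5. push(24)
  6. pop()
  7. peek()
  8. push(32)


push(7) -> [7]
push(35) -> [7, 35]
push(31) -> [7, 35, 31]
push(38) -> [7, 35, 31, 38]
push(24) -> [7, 35, 31, 38, 24]
pop()->24, [7, 35, 31, 38]
peek()->38
push(32) -> [7, 35, 31, 38, 32]

Final stack: [7, 35, 31, 38, 32]


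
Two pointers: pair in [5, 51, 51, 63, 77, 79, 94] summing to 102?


lo=0(5)+hi=6(94)=99
lo=1(51)+hi=6(94)=145
lo=1(51)+hi=5(79)=130
lo=1(51)+hi=4(77)=128
lo=1(51)+hi=3(63)=114
lo=1(51)+hi=2(51)=102

Yes: 51+51=102


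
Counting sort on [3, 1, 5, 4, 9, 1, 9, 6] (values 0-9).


Input: [3, 1, 5, 4, 9, 1, 9, 6]
Counts: [0, 2, 0, 1, 1, 1, 1, 0, 0, 2]

Sorted: [1, 1, 3, 4, 5, 6, 9, 9]


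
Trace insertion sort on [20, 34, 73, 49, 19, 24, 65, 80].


Initial: [20, 34, 73, 49, 19, 24, 65, 80]
Insert 34: [20, 34, 73, 49, 19, 24, 65, 80]
Insert 73: [20, 34, 73, 49, 19, 24, 65, 80]
Insert 49: [20, 34, 49, 73, 19, 24, 65, 80]
Insert 19: [19, 20, 34, 49, 73, 24, 65, 80]
Insert 24: [19, 20, 24, 34, 49, 73, 65, 80]
Insert 65: [19, 20, 24, 34, 49, 65, 73, 80]
Insert 80: [19, 20, 24, 34, 49, 65, 73, 80]

Sorted: [19, 20, 24, 34, 49, 65, 73, 80]


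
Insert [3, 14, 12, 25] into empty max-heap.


Insert 3: [3]
Insert 14: [14, 3]
Insert 12: [14, 3, 12]
Insert 25: [25, 14, 12, 3]

Final heap: [25, 14, 12, 3]


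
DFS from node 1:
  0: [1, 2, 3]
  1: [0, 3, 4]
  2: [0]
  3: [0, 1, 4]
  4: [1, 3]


Visit 1, push [4, 3, 0]
Visit 0, push [3, 2]
Visit 2, push []
Visit 3, push [4]
Visit 4, push []

DFS order: [1, 0, 2, 3, 4]


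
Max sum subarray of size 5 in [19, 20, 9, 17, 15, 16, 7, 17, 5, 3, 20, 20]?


[0:5]: 80
[1:6]: 77
[2:7]: 64
[3:8]: 72
[4:9]: 60
[5:10]: 48
[6:11]: 52
[7:12]: 65

Max: 80 at [0:5]


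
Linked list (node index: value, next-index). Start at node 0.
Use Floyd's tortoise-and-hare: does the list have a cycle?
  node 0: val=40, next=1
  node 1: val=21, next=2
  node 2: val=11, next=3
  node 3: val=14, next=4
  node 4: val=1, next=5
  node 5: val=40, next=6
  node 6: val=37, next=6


Floyd's tortoise (slow, +1) and hare (fast, +2):
  init: slow=0, fast=0
  step 1: slow=1, fast=2
  step 2: slow=2, fast=4
  step 3: slow=3, fast=6
  step 4: slow=4, fast=6
  step 5: slow=5, fast=6
  step 6: slow=6, fast=6
  slow == fast at node 6: cycle detected

Cycle: yes


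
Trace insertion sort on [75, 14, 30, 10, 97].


Initial: [75, 14, 30, 10, 97]
Insert 14: [14, 75, 30, 10, 97]
Insert 30: [14, 30, 75, 10, 97]
Insert 10: [10, 14, 30, 75, 97]
Insert 97: [10, 14, 30, 75, 97]

Sorted: [10, 14, 30, 75, 97]


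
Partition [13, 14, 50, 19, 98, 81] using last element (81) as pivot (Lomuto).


Pivot: 81
  13 <= 81: advance i (no swap)
  14 <= 81: advance i (no swap)
  50 <= 81: advance i (no swap)
  19 <= 81: advance i (no swap)
Place pivot at 4: [13, 14, 50, 19, 81, 98]

Partitioned: [13, 14, 50, 19, 81, 98]


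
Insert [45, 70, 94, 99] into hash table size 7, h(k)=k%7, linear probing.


Insert 45: h=3 -> slot 3
Insert 70: h=0 -> slot 0
Insert 94: h=3, 1 probes -> slot 4
Insert 99: h=1 -> slot 1

Table: [70, 99, None, 45, 94, None, None]


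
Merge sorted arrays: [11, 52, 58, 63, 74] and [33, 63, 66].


Take 11 from A
Take 33 from B
Take 52 from A
Take 58 from A
Take 63 from A
Take 63 from B
Take 66 from B

Merged: [11, 33, 52, 58, 63, 63, 66, 74]


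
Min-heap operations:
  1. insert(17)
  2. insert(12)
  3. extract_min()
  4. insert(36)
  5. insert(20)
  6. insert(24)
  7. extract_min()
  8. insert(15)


insert(17) -> [17]
insert(12) -> [12, 17]
extract_min()->12, [17]
insert(36) -> [17, 36]
insert(20) -> [17, 36, 20]
insert(24) -> [17, 24, 20, 36]
extract_min()->17, [20, 24, 36]
insert(15) -> [15, 20, 36, 24]

Final heap: [15, 20, 36, 24]


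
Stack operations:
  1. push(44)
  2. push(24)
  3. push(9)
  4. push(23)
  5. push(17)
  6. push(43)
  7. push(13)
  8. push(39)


push(44) -> [44]
push(24) -> [44, 24]
push(9) -> [44, 24, 9]
push(23) -> [44, 24, 9, 23]
push(17) -> [44, 24, 9, 23, 17]
push(43) -> [44, 24, 9, 23, 17, 43]
push(13) -> [44, 24, 9, 23, 17, 43, 13]
push(39) -> [44, 24, 9, 23, 17, 43, 13, 39]

Final stack: [44, 24, 9, 23, 17, 43, 13, 39]


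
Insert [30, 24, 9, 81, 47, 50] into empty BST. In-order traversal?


Insert 30: root
Insert 24: L from 30
Insert 9: L from 30 -> L from 24
Insert 81: R from 30
Insert 47: R from 30 -> L from 81
Insert 50: R from 30 -> L from 81 -> R from 47

In-order: [9, 24, 30, 47, 50, 81]


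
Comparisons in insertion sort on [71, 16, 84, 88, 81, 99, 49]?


Algorithm: insertion sort
Input: [71, 16, 84, 88, 81, 99, 49]
Sorted: [16, 49, 71, 81, 84, 88, 99]

13


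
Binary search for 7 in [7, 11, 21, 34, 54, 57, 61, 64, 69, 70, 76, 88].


Step 1: lo=0, hi=11, mid=5, val=57
Step 2: lo=0, hi=4, mid=2, val=21
Step 3: lo=0, hi=1, mid=0, val=7

Found at index 0


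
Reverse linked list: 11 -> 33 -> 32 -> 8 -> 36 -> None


Step 1: curr=11, set curr.next=prev(None) | reversed so far: 11
Step 2: curr=33, set curr.next=prev(11) | reversed so far: 33 -> 11
Step 3: curr=32, set curr.next=prev(33) | reversed so far: 32 -> 33 -> 11
Step 4: curr=8, set curr.next=prev(32) | reversed so far: 8 -> 32 -> 33 -> 11
Step 5: curr=36, set curr.next=prev(8) | reversed so far: 36 -> 8 -> 32 -> 33 -> 11

36 -> 8 -> 32 -> 33 -> 11 -> None


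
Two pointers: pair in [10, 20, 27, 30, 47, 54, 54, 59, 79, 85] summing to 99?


lo=0(10)+hi=9(85)=95
lo=1(20)+hi=9(85)=105
lo=1(20)+hi=8(79)=99

Yes: 20+79=99


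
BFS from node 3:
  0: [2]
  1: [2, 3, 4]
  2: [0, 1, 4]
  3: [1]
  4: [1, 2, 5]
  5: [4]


Visit 3, enqueue [1]
Visit 1, enqueue [2, 4]
Visit 2, enqueue [0]
Visit 4, enqueue [5]
Visit 0, enqueue []
Visit 5, enqueue []

BFS order: [3, 1, 2, 4, 0, 5]


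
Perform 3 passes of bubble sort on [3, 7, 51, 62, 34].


Initial: [3, 7, 51, 62, 34]
Pass 1: [3, 7, 51, 34, 62] (1 swaps)
Pass 2: [3, 7, 34, 51, 62] (1 swaps)
Pass 3: [3, 7, 34, 51, 62] (0 swaps)

After 3 passes: [3, 7, 34, 51, 62]


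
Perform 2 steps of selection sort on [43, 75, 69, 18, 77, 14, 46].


Initial: [43, 75, 69, 18, 77, 14, 46]
Step 1: min=14 at 5
  Swap: [14, 75, 69, 18, 77, 43, 46]
Step 2: min=18 at 3
  Swap: [14, 18, 69, 75, 77, 43, 46]

After 2 steps: [14, 18, 69, 75, 77, 43, 46]


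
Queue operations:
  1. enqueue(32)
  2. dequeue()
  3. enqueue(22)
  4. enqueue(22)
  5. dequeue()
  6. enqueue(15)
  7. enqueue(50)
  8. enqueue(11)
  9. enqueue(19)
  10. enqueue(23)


enqueue(32) -> [32]
dequeue()->32, []
enqueue(22) -> [22]
enqueue(22) -> [22, 22]
dequeue()->22, [22]
enqueue(15) -> [22, 15]
enqueue(50) -> [22, 15, 50]
enqueue(11) -> [22, 15, 50, 11]
enqueue(19) -> [22, 15, 50, 11, 19]
enqueue(23) -> [22, 15, 50, 11, 19, 23]

Final queue: [22, 15, 50, 11, 19, 23]


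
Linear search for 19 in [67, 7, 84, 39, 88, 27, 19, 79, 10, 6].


i=0: 67!=19
i=1: 7!=19
i=2: 84!=19
i=3: 39!=19
i=4: 88!=19
i=5: 27!=19
i=6: 19==19 found!

Found at 6, 7 comps


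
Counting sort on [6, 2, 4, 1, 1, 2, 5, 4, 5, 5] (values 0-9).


Input: [6, 2, 4, 1, 1, 2, 5, 4, 5, 5]
Counts: [0, 2, 2, 0, 2, 3, 1, 0, 0, 0]

Sorted: [1, 1, 2, 2, 4, 4, 5, 5, 5, 6]


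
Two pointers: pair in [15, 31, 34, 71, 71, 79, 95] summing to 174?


lo=0(15)+hi=6(95)=110
lo=1(31)+hi=6(95)=126
lo=2(34)+hi=6(95)=129
lo=3(71)+hi=6(95)=166
lo=4(71)+hi=6(95)=166
lo=5(79)+hi=6(95)=174

Yes: 79+95=174


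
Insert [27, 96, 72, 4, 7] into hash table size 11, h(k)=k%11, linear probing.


Insert 27: h=5 -> slot 5
Insert 96: h=8 -> slot 8
Insert 72: h=6 -> slot 6
Insert 4: h=4 -> slot 4
Insert 7: h=7 -> slot 7

Table: [None, None, None, None, 4, 27, 72, 7, 96, None, None]


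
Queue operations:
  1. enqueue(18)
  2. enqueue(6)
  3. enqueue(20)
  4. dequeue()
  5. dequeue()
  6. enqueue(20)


enqueue(18) -> [18]
enqueue(6) -> [18, 6]
enqueue(20) -> [18, 6, 20]
dequeue()->18, [6, 20]
dequeue()->6, [20]
enqueue(20) -> [20, 20]

Final queue: [20, 20]


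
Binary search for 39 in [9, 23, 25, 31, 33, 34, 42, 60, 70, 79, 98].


Step 1: lo=0, hi=10, mid=5, val=34
Step 2: lo=6, hi=10, mid=8, val=70
Step 3: lo=6, hi=7, mid=6, val=42

Not found


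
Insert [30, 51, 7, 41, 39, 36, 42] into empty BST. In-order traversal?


Insert 30: root
Insert 51: R from 30
Insert 7: L from 30
Insert 41: R from 30 -> L from 51
Insert 39: R from 30 -> L from 51 -> L from 41
Insert 36: R from 30 -> L from 51 -> L from 41 -> L from 39
Insert 42: R from 30 -> L from 51 -> R from 41

In-order: [7, 30, 36, 39, 41, 42, 51]


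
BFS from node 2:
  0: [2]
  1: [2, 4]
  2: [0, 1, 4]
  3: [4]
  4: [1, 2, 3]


Visit 2, enqueue [0, 1, 4]
Visit 0, enqueue []
Visit 1, enqueue []
Visit 4, enqueue [3]
Visit 3, enqueue []

BFS order: [2, 0, 1, 4, 3]


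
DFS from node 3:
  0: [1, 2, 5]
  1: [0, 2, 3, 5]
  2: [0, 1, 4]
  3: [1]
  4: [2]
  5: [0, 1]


Visit 3, push [1]
Visit 1, push [5, 2, 0]
Visit 0, push [5, 2]
Visit 2, push [4]
Visit 4, push []
Visit 5, push []

DFS order: [3, 1, 0, 2, 4, 5]


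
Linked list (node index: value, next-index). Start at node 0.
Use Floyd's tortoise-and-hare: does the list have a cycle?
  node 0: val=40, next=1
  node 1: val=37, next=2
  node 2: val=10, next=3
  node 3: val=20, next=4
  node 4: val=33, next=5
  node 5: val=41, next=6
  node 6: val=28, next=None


Floyd's tortoise (slow, +1) and hare (fast, +2):
  init: slow=0, fast=0
  step 1: slow=1, fast=2
  step 2: slow=2, fast=4
  step 3: slow=3, fast=6
  step 4: fast -> None, no cycle

Cycle: no


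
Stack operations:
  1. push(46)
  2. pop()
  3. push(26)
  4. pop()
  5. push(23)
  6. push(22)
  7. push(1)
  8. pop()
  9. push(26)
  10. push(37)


push(46) -> [46]
pop()->46, []
push(26) -> [26]
pop()->26, []
push(23) -> [23]
push(22) -> [23, 22]
push(1) -> [23, 22, 1]
pop()->1, [23, 22]
push(26) -> [23, 22, 26]
push(37) -> [23, 22, 26, 37]

Final stack: [23, 22, 26, 37]


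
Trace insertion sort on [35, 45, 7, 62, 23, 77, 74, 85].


Initial: [35, 45, 7, 62, 23, 77, 74, 85]
Insert 45: [35, 45, 7, 62, 23, 77, 74, 85]
Insert 7: [7, 35, 45, 62, 23, 77, 74, 85]
Insert 62: [7, 35, 45, 62, 23, 77, 74, 85]
Insert 23: [7, 23, 35, 45, 62, 77, 74, 85]
Insert 77: [7, 23, 35, 45, 62, 77, 74, 85]
Insert 74: [7, 23, 35, 45, 62, 74, 77, 85]
Insert 85: [7, 23, 35, 45, 62, 74, 77, 85]

Sorted: [7, 23, 35, 45, 62, 74, 77, 85]


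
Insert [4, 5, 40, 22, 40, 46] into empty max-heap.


Insert 4: [4]
Insert 5: [5, 4]
Insert 40: [40, 4, 5]
Insert 22: [40, 22, 5, 4]
Insert 40: [40, 40, 5, 4, 22]
Insert 46: [46, 40, 40, 4, 22, 5]

Final heap: [46, 40, 40, 4, 22, 5]


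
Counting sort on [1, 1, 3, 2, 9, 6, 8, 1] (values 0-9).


Input: [1, 1, 3, 2, 9, 6, 8, 1]
Counts: [0, 3, 1, 1, 0, 0, 1, 0, 1, 1]

Sorted: [1, 1, 1, 2, 3, 6, 8, 9]


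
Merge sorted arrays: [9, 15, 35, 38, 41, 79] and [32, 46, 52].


Take 9 from A
Take 15 from A
Take 32 from B
Take 35 from A
Take 38 from A
Take 41 from A
Take 46 from B
Take 52 from B

Merged: [9, 15, 32, 35, 38, 41, 46, 52, 79]


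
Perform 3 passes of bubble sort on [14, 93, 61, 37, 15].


Initial: [14, 93, 61, 37, 15]
Pass 1: [14, 61, 37, 15, 93] (3 swaps)
Pass 2: [14, 37, 15, 61, 93] (2 swaps)
Pass 3: [14, 15, 37, 61, 93] (1 swaps)

After 3 passes: [14, 15, 37, 61, 93]
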